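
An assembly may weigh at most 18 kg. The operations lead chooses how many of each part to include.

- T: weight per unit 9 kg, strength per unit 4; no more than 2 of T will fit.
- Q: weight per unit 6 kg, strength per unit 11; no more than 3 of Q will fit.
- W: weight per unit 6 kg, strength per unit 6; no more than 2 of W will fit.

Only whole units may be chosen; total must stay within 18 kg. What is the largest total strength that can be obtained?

33

Take 3×Q: weight 18 ≤ 18, strength 3·11 = 33.
Q has the best ratio (11/6) and is taken to its limit of 3; remaining capacity is filled optimally with the others.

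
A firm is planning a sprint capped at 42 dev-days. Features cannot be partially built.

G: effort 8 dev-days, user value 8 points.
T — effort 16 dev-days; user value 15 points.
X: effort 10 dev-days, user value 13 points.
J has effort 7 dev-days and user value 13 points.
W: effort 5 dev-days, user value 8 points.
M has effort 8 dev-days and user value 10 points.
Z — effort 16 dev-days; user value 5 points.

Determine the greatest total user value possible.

52

Allowing fractional choices, the relaxed optimum would be about 55.8, but features are indivisible.
G + X + J + W + M: effort 8 + 10 + 7 + 5 + 8 = 38 ≤ 42, user value 8 + 13 + 13 + 8 + 10 = 52.
T + X + J + W: effort 16 + 10 + 7 + 5 = 38 ≤ 42, user value 15 + 13 + 13 + 8 = 49.
T + X + J + M: effort 16 + 10 + 7 + 8 = 41 ≤ 42, user value 15 + 13 + 13 + 10 = 51.
Best is G, X, J, W, and M with total user value 52.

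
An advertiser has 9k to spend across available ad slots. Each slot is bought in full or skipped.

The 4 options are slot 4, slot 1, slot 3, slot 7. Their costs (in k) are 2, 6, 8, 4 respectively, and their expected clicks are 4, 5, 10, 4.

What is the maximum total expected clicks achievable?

10

Take slot 3: cost 8 ≤ 9, expected clicks 10.
No other feasible combination does better.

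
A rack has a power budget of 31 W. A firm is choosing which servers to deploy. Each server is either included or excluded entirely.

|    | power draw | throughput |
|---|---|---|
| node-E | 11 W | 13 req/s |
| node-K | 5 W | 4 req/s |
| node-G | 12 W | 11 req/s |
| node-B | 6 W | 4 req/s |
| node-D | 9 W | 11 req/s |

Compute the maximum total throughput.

This is an integer program with binary decision variables.
Take node-E, node-K, node-B, and node-D: power draw 11 + 5 + 6 + 9 = 31 ≤ 31, throughput 13 + 4 + 4 + 11 = 32.
No other feasible combination does better.

32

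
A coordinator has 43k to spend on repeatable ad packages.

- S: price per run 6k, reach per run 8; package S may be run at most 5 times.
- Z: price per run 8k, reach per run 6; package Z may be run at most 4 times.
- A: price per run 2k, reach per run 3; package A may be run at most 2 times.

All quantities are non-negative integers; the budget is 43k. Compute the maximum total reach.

52

Take 5×S, 1×Z, and 2×A: price 42 ≤ 43, reach 5·8 + 1·6 + 2·3 = 52.
A has the best ratio (3/2) and is taken to its limit of 2; remaining capacity is filled optimally with the others.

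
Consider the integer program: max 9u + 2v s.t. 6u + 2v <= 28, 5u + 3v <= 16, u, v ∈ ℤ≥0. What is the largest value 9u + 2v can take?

27

The continuous relaxation peaks at (3.2, 0) with value 28.80; rounding to a feasible lattice point costs some objective.
(u,v)=(3,0): 6·3+2·0=18≤28, 5·3+3·0=15≤16, objective 27.
(u,v)=(2,1): 6·2+2·1=14≤28, 5·2+3·1=13≤16, objective 20.
The best lattice point is (3,0), giving 27.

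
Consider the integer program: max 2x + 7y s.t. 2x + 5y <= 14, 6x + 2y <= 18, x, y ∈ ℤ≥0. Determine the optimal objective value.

(x,y)=(2,2) is feasible, giving 18.
(x,y)=(1,2) is feasible, giving 16.
(x,y)=(0,2) is feasible, giving 14.
(x,y)=(2,1) is feasible, giving 11.
Maximum is 18 at (x,y)=(2,2).

18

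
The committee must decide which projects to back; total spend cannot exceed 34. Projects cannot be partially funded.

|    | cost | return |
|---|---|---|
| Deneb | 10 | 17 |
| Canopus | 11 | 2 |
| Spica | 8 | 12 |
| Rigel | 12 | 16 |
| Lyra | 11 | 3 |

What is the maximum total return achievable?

Allowing fractional choices, the relaxed optimum would be about 46.1, but projects are indivisible.
Deneb + Spica + Rigel: cost 10 + 8 + 12 = 30 ≤ 34, return 17 + 12 + 16 = 45.
Deneb + Rigel + Lyra: cost 10 + 12 + 11 = 33 ≤ 34, return 17 + 16 + 3 = 36.
Deneb + Canopus + Rigel: cost 10 + 11 + 12 = 33 ≤ 34, return 17 + 2 + 16 = 35.
Best is Deneb, Spica, and Rigel with total return 45.

45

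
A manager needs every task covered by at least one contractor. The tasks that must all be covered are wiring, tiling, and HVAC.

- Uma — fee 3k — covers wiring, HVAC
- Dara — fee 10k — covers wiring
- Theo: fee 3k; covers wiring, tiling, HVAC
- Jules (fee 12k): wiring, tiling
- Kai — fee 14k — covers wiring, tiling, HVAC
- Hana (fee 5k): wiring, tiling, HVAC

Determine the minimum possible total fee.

Theo alone covers wiring, tiling, HVAC — every task.
Total fee: 3.
No cover costs less than 3.

3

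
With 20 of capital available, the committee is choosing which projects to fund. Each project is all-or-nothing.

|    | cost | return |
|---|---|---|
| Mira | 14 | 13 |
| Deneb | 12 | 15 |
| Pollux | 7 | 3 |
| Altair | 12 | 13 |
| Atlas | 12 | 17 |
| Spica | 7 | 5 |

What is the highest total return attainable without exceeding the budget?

22

Take Atlas and Spica: cost 12 + 7 = 19 ≤ 20, return 17 + 5 = 22.
No other feasible combination does better.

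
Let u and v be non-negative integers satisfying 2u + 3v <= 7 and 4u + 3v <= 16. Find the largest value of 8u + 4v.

24

The continuous relaxation peaks at (3.5, 0) with value 28.00; rounding to a feasible lattice point costs some objective.
(u,v)=(3,0): 2·3+3·0=6≤7, 4·3+3·0=12≤16, objective 24.
(u,v)=(2,1): 2·2+3·1=7≤7, 4·2+3·1=11≤16, objective 20.
(u,v)=(2,0): 2·2+3·0=4≤7, 4·2+3·0=8≤16, objective 16.
Maximum is 24 at (u,v)=(3,0).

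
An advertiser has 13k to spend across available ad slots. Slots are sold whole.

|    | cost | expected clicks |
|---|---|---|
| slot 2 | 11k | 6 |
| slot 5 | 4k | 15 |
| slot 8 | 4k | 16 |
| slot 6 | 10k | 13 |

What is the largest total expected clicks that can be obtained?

Allowing fractional choices, the relaxed optimum would be about 37.5, but ad slots are indivisible.
slot 8: cost 4 ≤ 13, expected clicks 16.
slot 5: cost 4 ≤ 13, expected clicks 15.
slot 5 + slot 8: cost 4 + 4 = 8 ≤ 13, expected clicks 15 + 16 = 31.
Best is slot 5 and slot 8 with total expected clicks 31.

31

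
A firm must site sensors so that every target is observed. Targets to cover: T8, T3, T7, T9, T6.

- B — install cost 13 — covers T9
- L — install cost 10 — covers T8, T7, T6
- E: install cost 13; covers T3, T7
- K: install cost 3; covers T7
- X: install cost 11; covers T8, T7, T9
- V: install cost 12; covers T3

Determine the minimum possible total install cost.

33

Choose L, X, and V: together they cover T8, T3, T7, T9, T6 — every target.
Total install cost: 10 + 11 + 12 = 33.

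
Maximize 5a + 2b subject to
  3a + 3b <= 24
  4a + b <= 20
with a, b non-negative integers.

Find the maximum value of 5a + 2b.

28

(a,b)=(4,4): 3·4+3·4=24≤24, 4·4+1·4=20≤20, objective 28.
(a,b)=(4,3): 3·4+3·3=21≤24, 4·4+1·3=19≤20, objective 26.
No feasible integer point exceeds 28.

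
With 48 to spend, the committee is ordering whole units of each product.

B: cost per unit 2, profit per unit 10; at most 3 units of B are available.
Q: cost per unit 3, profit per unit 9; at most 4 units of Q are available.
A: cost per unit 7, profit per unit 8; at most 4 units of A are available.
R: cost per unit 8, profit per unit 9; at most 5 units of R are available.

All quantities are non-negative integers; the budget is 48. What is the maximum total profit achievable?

B has the best ratio (10/2); taking only B gives at most 3×10 = 30 (stopped by the supply cap of 3).
Mixing does better — 3×B, 4×Q, 2×A, and 2×R: cost 48 ≤ 48, profit 3·10 + 4·9 + 2·8 + 2·9 = 100.

100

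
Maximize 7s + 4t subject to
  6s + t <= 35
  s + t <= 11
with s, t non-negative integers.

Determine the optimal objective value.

56

Relaxing integrality, the LP optimum is 58.40 at (s,t) = (4.8, 6.2), which is not an integer point.
(s,t)=(4,7): 6·4+1·7=31≤35, 1·4+1·7=11≤11, objective 56.
(s,t)=(5,5): 6·5+1·5=35≤35, 1·5+1·5=10≤11, objective 55.
(s,t)=(3,8): 6·3+1·8=26≤35, 1·3+1·8=11≤11, objective 53.
The best lattice point is (4,7), giving 56.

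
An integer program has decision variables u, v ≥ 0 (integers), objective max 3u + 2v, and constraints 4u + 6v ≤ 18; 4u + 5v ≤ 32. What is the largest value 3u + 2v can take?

12

Relaxing integrality, the LP optimum is 13.50 at (u,v) = (4.5, 0), which is not an integer point.
(u,v)=(4,0): 4·4+6·0=16≤18, 4·4+5·0=16≤32, objective 12.
(u,v)=(3,1): 4·3+6·1=18≤18, 4·3+5·1=17≤32, objective 11.
(u,v)=(3,0): 4·3+6·0=12≤18, 4·3+5·0=12≤32, objective 9.
Maximum is 12 at (u,v)=(4,0).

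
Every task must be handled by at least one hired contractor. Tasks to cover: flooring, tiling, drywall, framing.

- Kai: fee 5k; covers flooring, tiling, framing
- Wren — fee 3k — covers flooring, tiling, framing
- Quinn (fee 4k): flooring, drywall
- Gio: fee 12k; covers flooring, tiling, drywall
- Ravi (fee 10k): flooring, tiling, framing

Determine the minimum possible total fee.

This is an integer covering problem.
Choose Wren and Quinn: together they cover flooring, tiling, drywall, framing — every task.
Total fee: 3 + 4 = 7.
No cover costs less than 7.

7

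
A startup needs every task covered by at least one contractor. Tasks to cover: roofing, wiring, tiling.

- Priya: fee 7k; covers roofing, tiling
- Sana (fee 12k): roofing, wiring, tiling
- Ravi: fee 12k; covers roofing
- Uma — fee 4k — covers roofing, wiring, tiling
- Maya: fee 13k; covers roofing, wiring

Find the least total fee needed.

Uma alone covers roofing, wiring, tiling — every task.
Total fee: 4.
No cover costs less than 4.

4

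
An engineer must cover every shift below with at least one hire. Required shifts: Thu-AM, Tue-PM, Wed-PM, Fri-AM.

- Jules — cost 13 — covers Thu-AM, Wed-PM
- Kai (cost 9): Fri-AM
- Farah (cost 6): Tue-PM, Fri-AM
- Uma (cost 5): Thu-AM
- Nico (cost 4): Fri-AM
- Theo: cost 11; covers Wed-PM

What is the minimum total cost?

Choose Jules and Farah: together they cover Thu-AM, Tue-PM, Wed-PM, Fri-AM — every shift.
Total cost: 13 + 6 = 19.

19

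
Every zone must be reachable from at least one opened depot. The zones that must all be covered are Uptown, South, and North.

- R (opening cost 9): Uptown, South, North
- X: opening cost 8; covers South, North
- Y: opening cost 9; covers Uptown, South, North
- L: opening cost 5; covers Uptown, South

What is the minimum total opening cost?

9

The greedy cost-per-new-zone heuristic would pick L and X for 13, but a cheaper cover exists.
R alone covers Uptown, South, North — every zone.
Total opening cost: 9.
No cover costs less than 9.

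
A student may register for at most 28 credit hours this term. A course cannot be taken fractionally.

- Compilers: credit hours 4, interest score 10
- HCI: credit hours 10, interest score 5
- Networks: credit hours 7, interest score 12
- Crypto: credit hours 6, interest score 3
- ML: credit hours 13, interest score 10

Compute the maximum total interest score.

32

Compilers + Networks + ML: credit hours 4 + 7 + 13 = 24 ≤ 28, interest score 10 + 12 + 10 = 32.
Compilers + HCI + Networks + Crypto: credit hours 4 + 10 + 7 + 6 = 27 ≤ 28, interest score 10 + 5 + 12 + 3 = 30.
Best is Compilers, Networks, and ML with total interest score 32.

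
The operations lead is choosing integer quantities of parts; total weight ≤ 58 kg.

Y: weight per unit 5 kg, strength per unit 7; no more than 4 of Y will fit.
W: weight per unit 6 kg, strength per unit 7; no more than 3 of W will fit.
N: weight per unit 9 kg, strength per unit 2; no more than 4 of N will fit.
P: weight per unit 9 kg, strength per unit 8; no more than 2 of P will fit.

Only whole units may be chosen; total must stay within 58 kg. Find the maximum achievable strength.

This is a bounded integer knapsack.
4×Y, 3×W, and 2×P: weight 56 ≤ 58, strength 4·7 + 3·7 + 2·8 = 65.
4×Y, 3×W, 1×N, and 1×P: weight 56 ≤ 58, strength 4·7 + 3·7 + 1·2 + 1·8 = 59.
Best is 65.

65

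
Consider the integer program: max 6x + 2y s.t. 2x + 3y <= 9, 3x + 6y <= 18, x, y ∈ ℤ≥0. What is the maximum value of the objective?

Relaxing integrality, the LP optimum is 27.00 at (x,y) = (4.5, 0), which is not an integer point.
(x,y)=(4,0) is feasible, giving 24.
(x,y)=(3,1) is feasible, giving 20.
(x,y)=(3,0) is feasible, giving 18.
No feasible integer point exceeds 24.

24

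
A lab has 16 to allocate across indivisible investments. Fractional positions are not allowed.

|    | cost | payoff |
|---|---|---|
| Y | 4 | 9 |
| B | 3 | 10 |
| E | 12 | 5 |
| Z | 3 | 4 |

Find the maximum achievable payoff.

23

B + E: cost 3 + 12 = 15 ≤ 16, payoff 10 + 5 = 15.
Y + B: cost 4 + 3 = 7 ≤ 16, payoff 9 + 10 = 19.
Y + B + Z: cost 4 + 3 + 3 = 10 ≤ 16, payoff 9 + 10 + 4 = 23.
Best is Y, B, and Z with total payoff 23.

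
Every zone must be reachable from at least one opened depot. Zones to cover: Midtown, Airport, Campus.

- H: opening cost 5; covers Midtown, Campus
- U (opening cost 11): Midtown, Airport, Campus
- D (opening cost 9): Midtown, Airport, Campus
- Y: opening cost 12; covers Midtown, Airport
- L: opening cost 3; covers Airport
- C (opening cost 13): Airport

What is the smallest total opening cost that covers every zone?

8

Choose H and L: together they cover Midtown, Airport, Campus — every zone.
Total opening cost: 5 + 3 = 8.
No cover costs less than 8.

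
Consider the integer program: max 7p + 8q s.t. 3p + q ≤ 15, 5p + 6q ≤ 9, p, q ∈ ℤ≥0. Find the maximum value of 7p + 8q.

Relaxing integrality, the LP optimum is 12.60 at (p,q) = (1.8, 0), which is not an integer point.
(p,q)=(0,1): 3·0+1·1=1≤15, 5·0+6·1=6≤9, objective 8.
(p,q)=(1,0): 3·1+1·0=3≤15, 5·1+6·0=5≤9, objective 7.
(p,q)=(0,0): 3·0+1·0=0≤15, 5·0+6·0=0≤9, objective 0.
The best lattice point is (0,1), giving 8.

8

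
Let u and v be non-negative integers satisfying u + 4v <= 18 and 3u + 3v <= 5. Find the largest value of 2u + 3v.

3

(u,v)=(0,1) is feasible, giving 3.
(u,v)=(1,0) is feasible, giving 2.
(u,v)=(0,0) is feasible, giving 0.
Maximum is 3 at (u,v)=(0,1).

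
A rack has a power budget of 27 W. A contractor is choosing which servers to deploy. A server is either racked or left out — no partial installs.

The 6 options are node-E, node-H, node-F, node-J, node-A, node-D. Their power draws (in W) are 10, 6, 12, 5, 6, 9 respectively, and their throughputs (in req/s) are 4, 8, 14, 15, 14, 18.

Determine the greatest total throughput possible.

node-J + node-A + node-D: power draw 5 + 6 + 9 = 20 ≤ 27, throughput 15 + 14 + 18 = 47.
node-F + node-J + node-D: power draw 12 + 5 + 9 = 26 ≤ 27, throughput 14 + 15 + 18 = 47.
node-H + node-J + node-A + node-D: power draw 6 + 5 + 6 + 9 = 26 ≤ 27, throughput 8 + 15 + 14 + 18 = 55.
Best is node-H, node-J, node-A, and node-D with total throughput 55.

55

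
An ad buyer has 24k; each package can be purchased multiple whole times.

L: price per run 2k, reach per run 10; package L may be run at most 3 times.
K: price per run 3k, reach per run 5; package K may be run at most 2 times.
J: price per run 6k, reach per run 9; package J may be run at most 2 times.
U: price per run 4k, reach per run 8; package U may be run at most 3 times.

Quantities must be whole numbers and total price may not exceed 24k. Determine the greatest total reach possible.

64

This is a bounded integer knapsack.
L has the best ratio (10/2); taking only L gives at most 3×10 = 30 (stopped by the supply cap of 3).
Mixing does better — 3×L, 2×K, and 3×U: price 24 ≤ 24, reach 3·10 + 2·5 + 3·8 = 64.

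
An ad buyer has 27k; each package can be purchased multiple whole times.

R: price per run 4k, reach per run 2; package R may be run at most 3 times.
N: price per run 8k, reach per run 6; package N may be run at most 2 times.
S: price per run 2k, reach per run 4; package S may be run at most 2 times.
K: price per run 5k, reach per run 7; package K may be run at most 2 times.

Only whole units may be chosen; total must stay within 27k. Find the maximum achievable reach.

30

This is a bounded integer knapsack.
Take 1×R, 1×N, 2×S, and 2×K: price 26 ≤ 27, reach 1·2 + 1·6 + 2·4 + 2·7 = 30.
S has the best ratio (4/2) and is taken to its limit of 2; remaining capacity is filled optimally with the others.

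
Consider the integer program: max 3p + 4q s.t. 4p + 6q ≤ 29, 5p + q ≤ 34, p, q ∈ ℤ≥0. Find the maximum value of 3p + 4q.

20

Relaxing integrality, the LP optimum is 21.58 at (p,q) = (6.73, 0.346), which is not an integer point.
(p,q)=(4,2): 4·4+6·2=28≤29, 5·4+1·2=22≤34, objective 20.
(p,q)=(5,1): 4·5+6·1=26≤29, 5·5+1·1=26≤34, objective 19.
(p,q)=(6,0): 4·6+6·0=24≤29, 5·6+1·0=30≤34, objective 18.
(p,q)=(3,2): 4·3+6·2=24≤29, 5·3+1·2=17≤34, objective 17.
Maximum is 20 at (p,q)=(4,2).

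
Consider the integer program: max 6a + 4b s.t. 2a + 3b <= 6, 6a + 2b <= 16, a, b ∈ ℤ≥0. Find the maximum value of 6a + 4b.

12

Relaxing integrality, the LP optimum is 16.57 at (a,b) = (2.57, 0.286), which is not an integer point.
(a,b)=(2,0): 2·2+3·0=4≤6, 6·2+2·0=12≤16, objective 12.
(a,b)=(1,1): 2·1+3·1=5≤6, 6·1+2·1=8≤16, objective 10.
(a,b)=(1,0): 2·1+3·0=2≤6, 6·1+2·0=6≤16, objective 6.
The best lattice point is (2,0), giving 12.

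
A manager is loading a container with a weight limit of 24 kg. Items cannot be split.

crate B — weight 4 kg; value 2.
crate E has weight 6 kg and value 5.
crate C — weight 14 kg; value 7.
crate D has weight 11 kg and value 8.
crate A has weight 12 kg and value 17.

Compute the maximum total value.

25

Treat it as a binary knapsack problem.
Allowing fractional choices, the relaxed optimum would be about 26.4, but items are indivisible.
crate B + crate E + crate A: weight 4 + 6 + 12 = 22 ≤ 24, value 2 + 5 + 17 = 24.
crate D + crate A: weight 11 + 12 = 23 ≤ 24, value 8 + 17 = 25.
Best is crate D and crate A with total value 25.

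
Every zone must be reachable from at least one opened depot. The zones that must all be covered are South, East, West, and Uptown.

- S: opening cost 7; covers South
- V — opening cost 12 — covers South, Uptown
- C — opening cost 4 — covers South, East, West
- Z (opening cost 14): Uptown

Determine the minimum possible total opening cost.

This is an integer covering problem.
Choose V and C: together they cover South, East, West, Uptown — every zone.
Total opening cost: 12 + 4 = 16.
No cover costs less than 16.

16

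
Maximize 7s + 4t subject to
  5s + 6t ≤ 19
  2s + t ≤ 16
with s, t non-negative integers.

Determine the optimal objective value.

21

The continuous relaxation peaks at (3.8, 0) with value 26.60; rounding to a feasible lattice point costs some objective.
(s,t)=(3,0): 5·3+6·0=15≤19, 2·3+1·0=6≤16, objective 21.
(s,t)=(2,1): 5·2+6·1=16≤19, 2·2+1·1=5≤16, objective 18.
(s,t)=(2,0): 5·2+6·0=10≤19, 2·2+1·0=4≤16, objective 14.
No feasible integer point exceeds 21.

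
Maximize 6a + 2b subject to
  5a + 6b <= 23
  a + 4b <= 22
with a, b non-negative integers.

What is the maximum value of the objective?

24

The continuous relaxation peaks at (4.6, 0) with value 27.60; rounding to a feasible lattice point costs some objective.
(a,b)=(4,0): 5·4+6·0=20≤23, 1·4+4·0=4≤22, objective 24.
(a,b)=(3,1): 5·3+6·1=21≤23, 1·3+4·1=7≤22, objective 20.
Maximum is 24 at (a,b)=(4,0).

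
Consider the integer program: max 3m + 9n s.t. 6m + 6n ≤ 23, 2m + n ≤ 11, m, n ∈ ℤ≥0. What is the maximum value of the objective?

Relaxing integrality, the LP optimum is 34.50 at (m,n) = (0, 3.83), which is not an integer point.
(m,n)=(0,3): 6·0+6·3=18≤23, 2·0+1·3=3≤11, objective 27.
(m,n)=(1,2): 6·1+6·2=18≤23, 2·1+1·2=4≤11, objective 21.
(m,n)=(0,2): 6·0+6·2=12≤23, 2·0+1·2=2≤11, objective 18.
The best lattice point is (0,3), giving 27.

27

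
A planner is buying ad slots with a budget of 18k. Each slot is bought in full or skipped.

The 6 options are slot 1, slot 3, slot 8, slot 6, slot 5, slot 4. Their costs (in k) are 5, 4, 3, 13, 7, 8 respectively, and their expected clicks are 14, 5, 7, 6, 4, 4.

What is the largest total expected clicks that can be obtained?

Allowing fractional choices, the relaxed optimum would be about 29.4, but ad slots are indivisible.
slot 1 + slot 8 + slot 5: cost 5 + 3 + 7 = 15 ≤ 18, expected clicks 14 + 7 + 4 = 25.
slot 1 + slot 8 + slot 4: cost 5 + 3 + 8 = 16 ≤ 18, expected clicks 14 + 7 + 4 = 25.
slot 1 + slot 3 + slot 8: cost 5 + 4 + 3 = 12 ≤ 18, expected clicks 14 + 5 + 7 = 26.
Best is slot 1, slot 3, and slot 8 with total expected clicks 26.

26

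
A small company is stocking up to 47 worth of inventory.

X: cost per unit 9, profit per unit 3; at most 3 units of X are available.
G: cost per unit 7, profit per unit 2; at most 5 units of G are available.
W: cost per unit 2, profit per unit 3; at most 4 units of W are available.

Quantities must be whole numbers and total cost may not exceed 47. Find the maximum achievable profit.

2×X, 3×G, and 4×W: cost 47 ≤ 47, profit 2·3 + 3·2 + 4·3 = 24.
1×X, 4×G, and 4×W: cost 45 ≤ 47, profit 1·3 + 4·2 + 4·3 = 23.
Best is 24.

24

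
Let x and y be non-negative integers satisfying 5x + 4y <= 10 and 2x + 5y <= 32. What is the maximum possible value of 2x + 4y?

Relaxing integrality, the LP optimum is 10.00 at (x,y) = (0, 2.5), which is not an integer point.
(x,y)=(0,2): 5·0+4·2=8≤10, 2·0+5·2=10≤32, objective 8.
(x,y)=(1,1): 5·1+4·1=9≤10, 2·1+5·1=7≤32, objective 6.
(x,y)=(0,1): 5·0+4·1=4≤10, 2·0+5·1=5≤32, objective 4.
The best lattice point is (0,2), giving 8.

8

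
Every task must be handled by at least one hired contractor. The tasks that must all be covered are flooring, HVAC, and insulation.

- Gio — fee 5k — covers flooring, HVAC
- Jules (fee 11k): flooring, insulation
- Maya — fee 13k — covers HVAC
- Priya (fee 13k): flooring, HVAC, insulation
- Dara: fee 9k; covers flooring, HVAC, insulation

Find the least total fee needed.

9

This is an integer covering problem.
The greedy cost-per-new-task heuristic would pick Gio and Dara for 14, but a cheaper cover exists.
Dara alone covers flooring, HVAC, insulation — every task.
Total fee: 9.
No cover costs less than 9.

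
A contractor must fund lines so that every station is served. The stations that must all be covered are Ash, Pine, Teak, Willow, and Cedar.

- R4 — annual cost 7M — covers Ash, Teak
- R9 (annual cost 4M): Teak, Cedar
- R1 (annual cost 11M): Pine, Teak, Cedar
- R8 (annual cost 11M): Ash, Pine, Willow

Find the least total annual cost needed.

Choose R9 and R8: together they cover Ash, Pine, Teak, Willow, Cedar — every station.
Total annual cost: 4 + 11 = 15.
No cover costs less than 15.

15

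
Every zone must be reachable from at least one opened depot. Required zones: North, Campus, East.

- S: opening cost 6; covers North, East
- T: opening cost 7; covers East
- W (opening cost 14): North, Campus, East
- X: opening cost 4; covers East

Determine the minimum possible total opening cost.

14

The greedy cost-per-new-zone heuristic would pick S and W for 20, but a cheaper cover exists.
W alone covers North, Campus, East — every zone.
Total opening cost: 14.
No cover costs less than 14.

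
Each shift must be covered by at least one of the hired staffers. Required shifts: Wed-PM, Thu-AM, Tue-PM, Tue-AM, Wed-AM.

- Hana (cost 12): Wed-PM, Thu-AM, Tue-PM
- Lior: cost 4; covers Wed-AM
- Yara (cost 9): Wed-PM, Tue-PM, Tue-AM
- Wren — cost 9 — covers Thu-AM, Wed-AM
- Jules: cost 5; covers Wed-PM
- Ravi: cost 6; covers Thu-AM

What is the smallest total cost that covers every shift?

The greedy cost-per-new-shift heuristic would pick Yara, Lior, and Ravi for 19, but a cheaper cover exists.
Choose Yara and Wren: together they cover Wed-PM, Thu-AM, Tue-PM, Tue-AM, Wed-AM — every shift.
Total cost: 9 + 9 = 18.
No cover costs less than 18.

18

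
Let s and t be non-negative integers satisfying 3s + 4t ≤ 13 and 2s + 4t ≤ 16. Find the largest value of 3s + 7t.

The continuous relaxation peaks at (0, 3.25) with value 22.75; rounding to a feasible lattice point costs some objective.
(s,t)=(0,3): 3·0+4·3=12≤13, 2·0+4·3=12≤16, objective 21.
(s,t)=(1,2): 3·1+4·2=11≤13, 2·1+4·2=10≤16, objective 17.
(s,t)=(0,2): 3·0+4·2=8≤13, 2·0+4·2=8≤16, objective 14.
No feasible integer point exceeds 21.

21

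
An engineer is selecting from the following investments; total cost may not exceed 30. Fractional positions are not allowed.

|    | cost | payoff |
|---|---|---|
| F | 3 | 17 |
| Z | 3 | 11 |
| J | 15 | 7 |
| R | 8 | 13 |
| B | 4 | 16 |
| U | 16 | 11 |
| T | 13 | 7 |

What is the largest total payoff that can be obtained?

57

Take F, Z, R, and B: cost 3 + 3 + 8 + 4 = 18 ≤ 30, payoff 17 + 11 + 13 + 16 = 57.
No other feasible combination does better.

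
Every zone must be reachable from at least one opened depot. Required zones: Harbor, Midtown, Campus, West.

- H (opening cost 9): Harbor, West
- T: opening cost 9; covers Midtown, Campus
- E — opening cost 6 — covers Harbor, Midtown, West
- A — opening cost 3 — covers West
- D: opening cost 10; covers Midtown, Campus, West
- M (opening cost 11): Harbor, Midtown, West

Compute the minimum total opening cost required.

Choose T and E: together they cover Harbor, Midtown, Campus, West — every zone.
Total opening cost: 9 + 6 = 15.
No cover costs less than 15.

15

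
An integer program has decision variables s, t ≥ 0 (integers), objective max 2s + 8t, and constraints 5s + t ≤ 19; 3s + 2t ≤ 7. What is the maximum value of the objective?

(s,t)=(0,3) is feasible, giving 24.
(s,t)=(1,2) is feasible, giving 18.
(s,t)=(0,2) is feasible, giving 16.
No feasible integer point exceeds 24.

24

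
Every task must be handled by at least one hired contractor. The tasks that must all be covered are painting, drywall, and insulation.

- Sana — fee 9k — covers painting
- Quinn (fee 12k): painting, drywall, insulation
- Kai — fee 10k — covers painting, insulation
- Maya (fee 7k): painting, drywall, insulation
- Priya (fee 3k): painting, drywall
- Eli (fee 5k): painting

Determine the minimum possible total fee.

7

The greedy cost-per-new-task heuristic would pick Priya and Maya for 10, but a cheaper cover exists.
Maya alone covers painting, drywall, insulation — every task.
Total fee: 7.
No cover costs less than 7.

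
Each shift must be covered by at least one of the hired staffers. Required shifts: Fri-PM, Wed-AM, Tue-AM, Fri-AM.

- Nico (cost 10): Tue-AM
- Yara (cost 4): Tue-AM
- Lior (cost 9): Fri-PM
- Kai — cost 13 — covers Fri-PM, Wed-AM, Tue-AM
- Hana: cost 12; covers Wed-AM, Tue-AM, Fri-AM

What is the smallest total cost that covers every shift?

This is an integer covering problem.
The greedy cost-per-new-shift heuristic would pick Yara, Hana, and Lior for 25, but a cheaper cover exists.
Choose Lior and Hana: together they cover Fri-PM, Wed-AM, Tue-AM, Fri-AM — every shift.
Total cost: 9 + 12 = 21.
No cover costs less than 21.

21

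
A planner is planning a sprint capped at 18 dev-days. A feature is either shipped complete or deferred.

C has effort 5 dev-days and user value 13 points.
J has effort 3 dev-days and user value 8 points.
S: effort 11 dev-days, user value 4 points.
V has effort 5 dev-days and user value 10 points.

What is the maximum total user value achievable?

31

This is a 0-1 knapsack instance.
Take C, J, and V: effort 5 + 3 + 5 = 13 ≤ 18, user value 13 + 8 + 10 = 31.
No other feasible combination does better.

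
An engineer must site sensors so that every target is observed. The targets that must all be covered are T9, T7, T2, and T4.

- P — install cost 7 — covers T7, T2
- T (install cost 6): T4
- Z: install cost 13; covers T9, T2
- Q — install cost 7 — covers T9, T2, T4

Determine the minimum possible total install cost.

Choose P and Q: together they cover T9, T7, T2, T4 — every target.
Total install cost: 7 + 7 = 14.
No cover costs less than 14.

14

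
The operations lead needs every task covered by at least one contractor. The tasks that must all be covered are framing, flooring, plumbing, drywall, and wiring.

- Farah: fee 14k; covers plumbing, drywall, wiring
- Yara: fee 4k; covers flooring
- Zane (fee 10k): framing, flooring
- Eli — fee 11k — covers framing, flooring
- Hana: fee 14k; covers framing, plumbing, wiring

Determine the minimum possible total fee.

This is a weighted set-cover instance.
Choose Farah and Zane: together they cover framing, flooring, plumbing, drywall, wiring — every task.
Total fee: 14 + 10 = 24.

24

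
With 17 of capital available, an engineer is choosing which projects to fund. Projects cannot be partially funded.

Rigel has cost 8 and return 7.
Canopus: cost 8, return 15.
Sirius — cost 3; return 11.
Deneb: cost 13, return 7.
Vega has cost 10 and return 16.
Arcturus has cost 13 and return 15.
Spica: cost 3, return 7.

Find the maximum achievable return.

Allowing fractional choices, the relaxed optimum would be about 37.8, but projects are indivisible.
Sirius + Vega + Spica: cost 3 + 10 + 3 = 16 ≤ 17, return 11 + 16 + 7 = 34.
Canopus + Sirius + Spica: cost 8 + 3 + 3 = 14 ≤ 17, return 15 + 11 + 7 = 33.
Sirius + Vega: cost 3 + 10 = 13 ≤ 17, return 11 + 16 = 27.
Best is Sirius, Vega, and Spica with total return 34.

34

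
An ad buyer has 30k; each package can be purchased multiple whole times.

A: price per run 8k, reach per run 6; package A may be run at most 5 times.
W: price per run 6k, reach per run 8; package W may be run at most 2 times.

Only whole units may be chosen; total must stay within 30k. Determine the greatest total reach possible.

28

W has the best ratio (8/6); taking only W gives at most 2×8 = 16 (stopped by the supply cap of 2).
Mixing does better — 2×A and 2×W: price 28 ≤ 30, reach 2·6 + 2·8 = 28.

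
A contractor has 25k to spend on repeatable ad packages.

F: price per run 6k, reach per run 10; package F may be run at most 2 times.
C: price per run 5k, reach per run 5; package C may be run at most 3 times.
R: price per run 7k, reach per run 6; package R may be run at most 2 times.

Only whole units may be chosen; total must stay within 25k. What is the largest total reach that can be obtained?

F has the best ratio (10/6); taking only F gives at most 2×10 = 20 (stopped by the supply cap of 2).
Mixing does better — 2×F, 1×C, and 1×R: price 24 ≤ 25, reach 2·10 + 1·5 + 1·6 = 31.

31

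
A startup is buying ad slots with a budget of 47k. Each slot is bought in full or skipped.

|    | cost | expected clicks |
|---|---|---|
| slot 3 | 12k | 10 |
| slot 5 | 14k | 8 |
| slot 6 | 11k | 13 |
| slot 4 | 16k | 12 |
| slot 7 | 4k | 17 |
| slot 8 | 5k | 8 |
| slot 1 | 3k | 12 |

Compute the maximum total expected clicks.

64

slot 3 + slot 6 + slot 7 + slot 8 + slot 1: cost 12 + 11 + 4 + 5 + 3 = 35 ≤ 47, expected clicks 10 + 13 + 17 + 8 + 12 = 60.
slot 6 + slot 4 + slot 7 + slot 8 + slot 1: cost 11 + 16 + 4 + 5 + 3 = 39 ≤ 47, expected clicks 13 + 12 + 17 + 8 + 12 = 62.
slot 3 + slot 6 + slot 4 + slot 7 + slot 1: cost 12 + 11 + 16 + 4 + 3 = 46 ≤ 47, expected clicks 10 + 13 + 12 + 17 + 12 = 64.
Best is slot 3, slot 6, slot 4, slot 7, and slot 1 with total expected clicks 64.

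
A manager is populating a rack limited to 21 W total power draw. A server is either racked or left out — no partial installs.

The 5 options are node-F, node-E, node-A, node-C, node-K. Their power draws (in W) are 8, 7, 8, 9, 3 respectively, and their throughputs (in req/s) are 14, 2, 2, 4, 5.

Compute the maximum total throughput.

Allowing fractional choices, the relaxed optimum would be about 23.3, but servers are indivisible.
node-F + node-E + node-K: power draw 8 + 7 + 3 = 18 ≤ 21, throughput 14 + 2 + 5 = 21.
node-F + node-A + node-K: power draw 8 + 8 + 3 = 19 ≤ 21, throughput 14 + 2 + 5 = 21.
node-F + node-C + node-K: power draw 8 + 9 + 3 = 20 ≤ 21, throughput 14 + 4 + 5 = 23.
Best is node-F, node-C, and node-K with total throughput 23.

23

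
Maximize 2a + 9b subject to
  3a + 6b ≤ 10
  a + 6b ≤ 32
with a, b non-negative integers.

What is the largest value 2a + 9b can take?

11

(a,b)=(1,1): 3·1+6·1=9≤10, 1·1+6·1=7≤32, objective 11.
(a,b)=(0,1): 3·0+6·1=6≤10, 1·0+6·1=6≤32, objective 9.
(a,b)=(2,0): 3·2+6·0=6≤10, 1·2+6·0=2≤32, objective 4.
(a,b)=(1,0): 3·1+6·0=3≤10, 1·1+6·0=1≤32, objective 2.
No feasible integer point exceeds 11.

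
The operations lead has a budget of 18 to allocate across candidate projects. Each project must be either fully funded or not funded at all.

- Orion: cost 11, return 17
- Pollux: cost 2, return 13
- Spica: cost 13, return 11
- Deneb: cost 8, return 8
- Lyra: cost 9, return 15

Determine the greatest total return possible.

30

Allowing fractional choices, the relaxed optimum would be about 38.8, but projects are indivisible.
Orion + Pollux: cost 11 + 2 = 13 ≤ 18, return 17 + 13 = 30.
Pollux + Lyra: cost 2 + 9 = 11 ≤ 18, return 13 + 15 = 28.
Best is Orion and Pollux with total return 30.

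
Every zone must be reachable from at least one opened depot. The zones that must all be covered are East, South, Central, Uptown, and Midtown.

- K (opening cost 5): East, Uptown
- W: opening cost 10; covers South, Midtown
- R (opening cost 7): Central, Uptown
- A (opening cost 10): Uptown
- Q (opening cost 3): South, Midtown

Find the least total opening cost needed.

15

This is a weighted set-cover instance.
Choose K, R, and Q: together they cover East, South, Central, Uptown, Midtown — every zone.
Total opening cost: 5 + 7 + 3 = 15.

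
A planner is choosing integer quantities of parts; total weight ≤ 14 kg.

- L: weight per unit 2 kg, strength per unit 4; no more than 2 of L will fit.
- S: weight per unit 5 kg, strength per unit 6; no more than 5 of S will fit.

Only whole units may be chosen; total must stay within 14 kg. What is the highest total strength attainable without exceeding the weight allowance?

Take 2×L and 2×S: weight 14 ≤ 14, strength 2·4 + 2·6 = 20.
L has the best ratio (4/2) and is taken to its limit of 2; remaining capacity is filled optimally with the others.

20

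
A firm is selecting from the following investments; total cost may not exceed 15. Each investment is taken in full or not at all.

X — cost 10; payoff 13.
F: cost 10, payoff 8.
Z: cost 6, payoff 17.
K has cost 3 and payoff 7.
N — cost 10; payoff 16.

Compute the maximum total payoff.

This is a 0-1 knapsack instance.
K + N: cost 3 + 10 = 13 ≤ 15, payoff 7 + 16 = 23.
Z + K: cost 6 + 3 = 9 ≤ 15, payoff 17 + 7 = 24.
Best is Z and K with total payoff 24.

24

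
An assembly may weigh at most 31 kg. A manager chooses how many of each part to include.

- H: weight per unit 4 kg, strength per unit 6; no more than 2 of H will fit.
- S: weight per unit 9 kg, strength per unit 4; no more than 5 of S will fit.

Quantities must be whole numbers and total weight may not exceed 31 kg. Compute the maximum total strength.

20

This is a bounded integer knapsack.
1×H and 3×S: weight 31 ≤ 31, strength 1·6 + 3·4 = 18.
2×H and 2×S: weight 26 ≤ 31, strength 2·6 + 2·4 = 20.
Best is 20.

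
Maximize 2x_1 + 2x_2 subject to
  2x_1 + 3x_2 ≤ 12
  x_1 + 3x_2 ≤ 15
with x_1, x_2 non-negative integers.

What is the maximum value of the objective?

12

(x_1,x_2)=(6,0): 2·6+3·0=12≤12, 1·6+3·0=6≤15, objective 12.
(x_1,x_2)=(5,0): 2·5+3·0=10≤12, 1·5+3·0=5≤15, objective 10.
No feasible integer point exceeds 12.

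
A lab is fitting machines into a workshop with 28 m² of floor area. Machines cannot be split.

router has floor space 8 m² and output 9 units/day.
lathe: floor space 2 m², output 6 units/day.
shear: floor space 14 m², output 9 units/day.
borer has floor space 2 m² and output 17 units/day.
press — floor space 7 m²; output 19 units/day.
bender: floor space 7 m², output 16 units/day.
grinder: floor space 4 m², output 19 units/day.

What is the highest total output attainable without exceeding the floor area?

Take router, borer, press, bender, and grinder: floor space 8 + 2 + 7 + 7 + 4 = 28 ≤ 28, output 9 + 17 + 19 + 16 + 19 = 80.
No other feasible combination does better.

80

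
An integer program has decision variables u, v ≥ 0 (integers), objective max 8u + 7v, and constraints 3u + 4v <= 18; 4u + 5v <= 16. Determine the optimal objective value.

32

(u,v)=(4,0) is feasible, giving 32.
(u,v)=(3,0) is feasible, giving 24.
Maximum is 32 at (u,v)=(4,0).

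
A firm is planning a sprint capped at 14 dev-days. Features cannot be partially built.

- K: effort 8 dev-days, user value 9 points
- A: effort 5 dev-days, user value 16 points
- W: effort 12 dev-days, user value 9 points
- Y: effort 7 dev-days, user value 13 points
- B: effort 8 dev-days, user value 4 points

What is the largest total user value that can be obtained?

This is a 0-1 knapsack instance.
A + Y: effort 5 + 7 = 12 ≤ 14, user value 16 + 13 = 29.
K + A: effort 8 + 5 = 13 ≤ 14, user value 9 + 16 = 25.
A + B: effort 5 + 8 = 13 ≤ 14, user value 16 + 4 = 20.
Best is A and Y with total user value 29.

29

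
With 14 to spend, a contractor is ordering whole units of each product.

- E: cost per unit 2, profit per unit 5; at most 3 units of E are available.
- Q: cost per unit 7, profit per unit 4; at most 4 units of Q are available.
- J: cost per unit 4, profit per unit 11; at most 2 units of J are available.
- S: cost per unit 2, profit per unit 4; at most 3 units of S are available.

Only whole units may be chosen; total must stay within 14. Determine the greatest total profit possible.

This is a bounded integer knapsack.
J has the best ratio (11/4); taking only J gives at most 2×11 = 22 (stopped by the supply cap of 2).
Mixing does better — 3×E and 2×J: cost 14 ≤ 14, profit 3·5 + 2·11 = 37.

37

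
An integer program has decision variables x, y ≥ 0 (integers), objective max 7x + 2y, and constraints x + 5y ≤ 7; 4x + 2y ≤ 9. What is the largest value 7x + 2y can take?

(x,y)=(2,0): 1·2+5·0=2≤7, 4·2+2·0=8≤9, objective 14.
(x,y)=(1,1): 1·1+5·1=6≤7, 4·1+2·1=6≤9, objective 9.
(x,y)=(1,0): 1·1+5·0=1≤7, 4·1+2·0=4≤9, objective 7.
The best lattice point is (2,0), giving 14.

14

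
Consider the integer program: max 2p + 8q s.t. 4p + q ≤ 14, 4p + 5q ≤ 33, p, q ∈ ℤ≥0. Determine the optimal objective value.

(p,q)=(0,6): 4·0+1·6=6≤14, 4·0+5·6=30≤33, objective 48.
(p,q)=(1,5): 4·1+1·5=9≤14, 4·1+5·5=29≤33, objective 42.
Maximum is 48 at (p,q)=(0,6).

48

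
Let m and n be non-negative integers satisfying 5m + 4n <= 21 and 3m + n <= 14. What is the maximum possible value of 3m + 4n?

Relaxing integrality, the LP optimum is 21.00 at (m,n) = (0, 5.25), which is not an integer point.
(m,n)=(0,5): 5·0+4·5=20≤21, 3·0+1·5=5≤14, objective 20.
(m,n)=(1,4): 5·1+4·4=21≤21, 3·1+1·4=7≤14, objective 19.
(m,n)=(0,4): 5·0+4·4=16≤21, 3·0+1·4=4≤14, objective 16.
No feasible integer point exceeds 20.

20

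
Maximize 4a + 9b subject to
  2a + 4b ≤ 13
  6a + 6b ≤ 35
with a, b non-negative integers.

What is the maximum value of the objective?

27

(a,b)=(0,3) is feasible, giving 27.
(a,b)=(1,2) is feasible, giving 22.
(a,b)=(0,2) is feasible, giving 18.
The best lattice point is (0,3), giving 27.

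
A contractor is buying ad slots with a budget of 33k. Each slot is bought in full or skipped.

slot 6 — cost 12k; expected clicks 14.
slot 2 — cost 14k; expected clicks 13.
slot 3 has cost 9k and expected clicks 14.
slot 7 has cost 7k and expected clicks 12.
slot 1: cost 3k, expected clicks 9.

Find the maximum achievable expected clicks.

49

Allowing fractional choices, the relaxed optimum would be about 50.9, but ad slots are indivisible.
slot 6 + slot 3 + slot 7: cost 12 + 9 + 7 = 28 ≤ 33, expected clicks 14 + 14 + 12 = 40.
slot 2 + slot 3 + slot 7 + slot 1: cost 14 + 9 + 7 + 3 = 33 ≤ 33, expected clicks 13 + 14 + 12 + 9 = 48.
slot 6 + slot 3 + slot 7 + slot 1: cost 12 + 9 + 7 + 3 = 31 ≤ 33, expected clicks 14 + 14 + 12 + 9 = 49.
Best is slot 6, slot 3, slot 7, and slot 1 with total expected clicks 49.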